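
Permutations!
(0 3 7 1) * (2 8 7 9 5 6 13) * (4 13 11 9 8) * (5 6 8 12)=(0 3 12 5 8 7 1)(2 4 13)(6 11 9)=[3, 0, 4, 12, 13, 8, 11, 1, 7, 6, 10, 9, 5, 2]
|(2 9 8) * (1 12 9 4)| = 6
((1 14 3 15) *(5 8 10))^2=[0, 3, 2, 1, 4, 10, 6, 7, 5, 9, 8, 11, 12, 13, 15, 14]=(1 3)(5 10 8)(14 15)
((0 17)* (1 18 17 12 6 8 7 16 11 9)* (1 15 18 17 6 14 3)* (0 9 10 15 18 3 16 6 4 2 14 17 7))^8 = [16, 18, 7, 9, 1, 5, 2, 4, 14, 15, 12, 0, 11, 13, 6, 17, 8, 10, 3] = (0 16 8 14 6 2 7 4 1 18 3 9 15 17 10 12 11)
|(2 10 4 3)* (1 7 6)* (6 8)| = 4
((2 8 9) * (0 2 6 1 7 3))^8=(9)=[0, 1, 2, 3, 4, 5, 6, 7, 8, 9]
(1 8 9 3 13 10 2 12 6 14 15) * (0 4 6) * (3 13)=(0 4 6 14 15 1 8 9 13 10 2 12)=[4, 8, 12, 3, 6, 5, 14, 7, 9, 13, 2, 11, 0, 10, 15, 1]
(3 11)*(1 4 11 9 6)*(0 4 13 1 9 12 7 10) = [4, 13, 2, 12, 11, 5, 9, 10, 8, 6, 0, 3, 7, 1] = (0 4 11 3 12 7 10)(1 13)(6 9)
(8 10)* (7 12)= (7 12)(8 10)= [0, 1, 2, 3, 4, 5, 6, 12, 10, 9, 8, 11, 7]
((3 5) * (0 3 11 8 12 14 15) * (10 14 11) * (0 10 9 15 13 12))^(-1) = (0 8 11 12 13 14 10 15 9 5 3) = [8, 1, 2, 0, 4, 3, 6, 7, 11, 5, 15, 12, 13, 14, 10, 9]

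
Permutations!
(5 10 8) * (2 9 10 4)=(2 9 10 8 5 4)=[0, 1, 9, 3, 2, 4, 6, 7, 5, 10, 8]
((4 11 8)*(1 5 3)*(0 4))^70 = [11, 5, 2, 1, 8, 3, 6, 7, 4, 9, 10, 0] = (0 11)(1 5 3)(4 8)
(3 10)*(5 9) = (3 10)(5 9) = [0, 1, 2, 10, 4, 9, 6, 7, 8, 5, 3]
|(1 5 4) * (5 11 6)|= |(1 11 6 5 4)|= 5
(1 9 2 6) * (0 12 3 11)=(0 12 3 11)(1 9 2 6)=[12, 9, 6, 11, 4, 5, 1, 7, 8, 2, 10, 0, 3]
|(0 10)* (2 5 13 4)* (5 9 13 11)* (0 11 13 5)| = 15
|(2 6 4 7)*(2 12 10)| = |(2 6 4 7 12 10)| = 6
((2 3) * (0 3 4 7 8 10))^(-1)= [10, 1, 3, 0, 2, 5, 6, 4, 7, 9, 8]= (0 10 8 7 4 2 3)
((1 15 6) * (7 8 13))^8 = (1 6 15)(7 13 8) = [0, 6, 2, 3, 4, 5, 15, 13, 7, 9, 10, 11, 12, 8, 14, 1]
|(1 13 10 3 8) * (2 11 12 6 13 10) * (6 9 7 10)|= 11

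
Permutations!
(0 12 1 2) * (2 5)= (0 12 1 5 2)= [12, 5, 0, 3, 4, 2, 6, 7, 8, 9, 10, 11, 1]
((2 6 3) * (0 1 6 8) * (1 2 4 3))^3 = (8)(1 6)(3 4) = [0, 6, 2, 4, 3, 5, 1, 7, 8]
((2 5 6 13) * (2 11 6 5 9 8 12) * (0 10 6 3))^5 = (0 3 11 13 6 10)(2 9 8 12) = [3, 1, 9, 11, 4, 5, 10, 7, 12, 8, 0, 13, 2, 6]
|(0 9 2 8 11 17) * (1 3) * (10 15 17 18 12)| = |(0 9 2 8 11 18 12 10 15 17)(1 3)| = 10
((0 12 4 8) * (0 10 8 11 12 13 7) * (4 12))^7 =(0 13 7)(4 11)(8 10) =[13, 1, 2, 3, 11, 5, 6, 0, 10, 9, 8, 4, 12, 7]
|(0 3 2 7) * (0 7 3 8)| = |(0 8)(2 3)| = 2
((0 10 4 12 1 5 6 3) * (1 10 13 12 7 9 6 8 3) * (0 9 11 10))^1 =(0 13 12)(1 5 8 3 9 6)(4 7 11 10) =[13, 5, 2, 9, 7, 8, 1, 11, 3, 6, 4, 10, 0, 12]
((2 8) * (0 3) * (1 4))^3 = (0 3)(1 4)(2 8) = [3, 4, 8, 0, 1, 5, 6, 7, 2]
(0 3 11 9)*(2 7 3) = [2, 1, 7, 11, 4, 5, 6, 3, 8, 0, 10, 9] = (0 2 7 3 11 9)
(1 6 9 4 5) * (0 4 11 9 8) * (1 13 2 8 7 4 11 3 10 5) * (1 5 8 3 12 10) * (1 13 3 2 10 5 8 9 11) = (0 1 6 7 4 8)(3 13 10 9 12 5) = [1, 6, 2, 13, 8, 3, 7, 4, 0, 12, 9, 11, 5, 10]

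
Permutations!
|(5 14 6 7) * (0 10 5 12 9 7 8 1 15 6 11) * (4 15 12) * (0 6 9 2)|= 20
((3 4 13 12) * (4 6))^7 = (3 4 12 6 13) = [0, 1, 2, 4, 12, 5, 13, 7, 8, 9, 10, 11, 6, 3]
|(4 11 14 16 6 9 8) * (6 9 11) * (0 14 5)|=9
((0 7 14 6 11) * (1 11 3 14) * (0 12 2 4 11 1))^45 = (14)(0 7)(2 4 11 12) = [7, 1, 4, 3, 11, 5, 6, 0, 8, 9, 10, 12, 2, 13, 14]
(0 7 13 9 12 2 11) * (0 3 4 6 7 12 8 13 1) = [12, 0, 11, 4, 6, 5, 7, 1, 13, 8, 10, 3, 2, 9] = (0 12 2 11 3 4 6 7 1)(8 13 9)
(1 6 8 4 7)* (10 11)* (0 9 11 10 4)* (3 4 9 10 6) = (0 10 6 8)(1 3 4 7)(9 11) = [10, 3, 2, 4, 7, 5, 8, 1, 0, 11, 6, 9]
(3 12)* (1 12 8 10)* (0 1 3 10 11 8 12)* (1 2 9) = (0 2 9 1)(3 12 10)(8 11) = [2, 0, 9, 12, 4, 5, 6, 7, 11, 1, 3, 8, 10]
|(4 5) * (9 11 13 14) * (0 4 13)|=7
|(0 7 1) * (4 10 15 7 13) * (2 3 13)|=|(0 2 3 13 4 10 15 7 1)|=9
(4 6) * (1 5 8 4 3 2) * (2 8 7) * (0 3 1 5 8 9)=(0 3 9)(1 8 4 6)(2 5 7)=[3, 8, 5, 9, 6, 7, 1, 2, 4, 0]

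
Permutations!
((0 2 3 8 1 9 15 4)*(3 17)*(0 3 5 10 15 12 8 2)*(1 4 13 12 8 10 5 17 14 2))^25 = (17)(2 14)(10 15 13 12) = [0, 1, 14, 3, 4, 5, 6, 7, 8, 9, 15, 11, 10, 12, 2, 13, 16, 17]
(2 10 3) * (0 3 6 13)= (0 3 2 10 6 13)= [3, 1, 10, 2, 4, 5, 13, 7, 8, 9, 6, 11, 12, 0]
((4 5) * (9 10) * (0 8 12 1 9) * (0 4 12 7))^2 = [7, 10, 2, 3, 12, 1, 6, 8, 0, 4, 5, 11, 9] = (0 7 8)(1 10 5)(4 12 9)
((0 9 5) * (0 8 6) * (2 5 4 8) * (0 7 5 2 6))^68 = (9)(5 7 6) = [0, 1, 2, 3, 4, 7, 5, 6, 8, 9]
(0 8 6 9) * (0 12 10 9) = [8, 1, 2, 3, 4, 5, 0, 7, 6, 12, 9, 11, 10] = (0 8 6)(9 12 10)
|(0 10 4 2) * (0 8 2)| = 6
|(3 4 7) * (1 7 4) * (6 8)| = 6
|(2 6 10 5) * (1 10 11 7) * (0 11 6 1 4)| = 4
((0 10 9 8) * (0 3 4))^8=(0 9 3)(4 10 8)=[9, 1, 2, 0, 10, 5, 6, 7, 4, 3, 8]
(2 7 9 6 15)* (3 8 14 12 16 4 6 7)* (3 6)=(2 6 15)(3 8 14 12 16 4)(7 9)=[0, 1, 6, 8, 3, 5, 15, 9, 14, 7, 10, 11, 16, 13, 12, 2, 4]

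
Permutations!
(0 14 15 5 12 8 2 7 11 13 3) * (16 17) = (0 14 15 5 12 8 2 7 11 13 3)(16 17) = [14, 1, 7, 0, 4, 12, 6, 11, 2, 9, 10, 13, 8, 3, 15, 5, 17, 16]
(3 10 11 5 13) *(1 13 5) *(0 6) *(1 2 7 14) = [6, 13, 7, 10, 4, 5, 0, 14, 8, 9, 11, 2, 12, 3, 1] = (0 6)(1 13 3 10 11 2 7 14)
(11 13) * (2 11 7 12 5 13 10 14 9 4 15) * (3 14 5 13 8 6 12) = [0, 1, 11, 14, 15, 8, 12, 3, 6, 4, 5, 10, 13, 7, 9, 2] = (2 11 10 5 8 6 12 13 7 3 14 9 4 15)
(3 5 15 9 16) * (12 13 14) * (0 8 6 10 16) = (0 8 6 10 16 3 5 15 9)(12 13 14) = [8, 1, 2, 5, 4, 15, 10, 7, 6, 0, 16, 11, 13, 14, 12, 9, 3]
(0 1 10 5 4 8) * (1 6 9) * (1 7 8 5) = (0 6 9 7 8)(1 10)(4 5) = [6, 10, 2, 3, 5, 4, 9, 8, 0, 7, 1]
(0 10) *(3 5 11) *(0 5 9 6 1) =(0 10 5 11 3 9 6 1) =[10, 0, 2, 9, 4, 11, 1, 7, 8, 6, 5, 3]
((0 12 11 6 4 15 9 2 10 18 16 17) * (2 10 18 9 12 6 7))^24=(0 4 12 7 18 17 6 15 11 2 16)=[4, 1, 16, 3, 12, 5, 15, 18, 8, 9, 10, 2, 7, 13, 14, 11, 0, 6, 17]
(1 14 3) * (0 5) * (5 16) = (0 16 5)(1 14 3) = [16, 14, 2, 1, 4, 0, 6, 7, 8, 9, 10, 11, 12, 13, 3, 15, 5]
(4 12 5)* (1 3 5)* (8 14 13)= (1 3 5 4 12)(8 14 13)= [0, 3, 2, 5, 12, 4, 6, 7, 14, 9, 10, 11, 1, 8, 13]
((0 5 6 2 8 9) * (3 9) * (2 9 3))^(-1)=[9, 1, 8, 3, 4, 0, 5, 7, 2, 6]=(0 9 6 5)(2 8)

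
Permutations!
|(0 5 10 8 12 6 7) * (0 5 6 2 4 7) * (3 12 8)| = 14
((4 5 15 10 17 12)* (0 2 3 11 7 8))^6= (17)= [0, 1, 2, 3, 4, 5, 6, 7, 8, 9, 10, 11, 12, 13, 14, 15, 16, 17]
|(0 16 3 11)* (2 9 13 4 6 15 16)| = |(0 2 9 13 4 6 15 16 3 11)| = 10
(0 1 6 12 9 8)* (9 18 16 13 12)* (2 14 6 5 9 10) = (0 1 5 9 8)(2 14 6 10)(12 18 16 13) = [1, 5, 14, 3, 4, 9, 10, 7, 0, 8, 2, 11, 18, 12, 6, 15, 13, 17, 16]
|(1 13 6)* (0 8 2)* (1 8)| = |(0 1 13 6 8 2)| = 6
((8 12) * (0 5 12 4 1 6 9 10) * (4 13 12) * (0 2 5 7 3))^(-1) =(0 3 7)(1 4 5 2 10 9 6)(8 12 13) =[3, 4, 10, 7, 5, 2, 1, 0, 12, 6, 9, 11, 13, 8]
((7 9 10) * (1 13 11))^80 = [0, 11, 2, 3, 4, 5, 6, 10, 8, 7, 9, 13, 12, 1] = (1 11 13)(7 10 9)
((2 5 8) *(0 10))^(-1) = (0 10)(2 8 5) = [10, 1, 8, 3, 4, 2, 6, 7, 5, 9, 0]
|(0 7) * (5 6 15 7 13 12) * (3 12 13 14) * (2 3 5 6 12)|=|(0 14 5 12 6 15 7)(2 3)|=14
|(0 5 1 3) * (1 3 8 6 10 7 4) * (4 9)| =21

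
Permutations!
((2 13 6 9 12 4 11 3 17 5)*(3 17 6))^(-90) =(17) =[0, 1, 2, 3, 4, 5, 6, 7, 8, 9, 10, 11, 12, 13, 14, 15, 16, 17]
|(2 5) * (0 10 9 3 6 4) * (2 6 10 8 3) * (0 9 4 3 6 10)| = 20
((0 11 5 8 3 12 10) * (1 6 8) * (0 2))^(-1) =(0 2 10 12 3 8 6 1 5 11) =[2, 5, 10, 8, 4, 11, 1, 7, 6, 9, 12, 0, 3]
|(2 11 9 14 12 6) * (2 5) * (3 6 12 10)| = |(2 11 9 14 10 3 6 5)| = 8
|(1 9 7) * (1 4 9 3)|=6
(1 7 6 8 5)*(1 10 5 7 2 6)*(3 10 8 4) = [0, 2, 6, 10, 3, 8, 4, 1, 7, 9, 5] = (1 2 6 4 3 10 5 8 7)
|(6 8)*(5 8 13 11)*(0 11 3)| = |(0 11 5 8 6 13 3)| = 7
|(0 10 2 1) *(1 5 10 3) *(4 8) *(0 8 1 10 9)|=|(0 3 10 2 5 9)(1 8 4)|=6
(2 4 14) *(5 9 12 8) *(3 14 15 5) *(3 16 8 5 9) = (2 4 15 9 12 5 3 14)(8 16) = [0, 1, 4, 14, 15, 3, 6, 7, 16, 12, 10, 11, 5, 13, 2, 9, 8]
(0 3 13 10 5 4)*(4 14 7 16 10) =(0 3 13 4)(5 14 7 16 10) =[3, 1, 2, 13, 0, 14, 6, 16, 8, 9, 5, 11, 12, 4, 7, 15, 10]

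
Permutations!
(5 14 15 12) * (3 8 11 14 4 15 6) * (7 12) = [0, 1, 2, 8, 15, 4, 3, 12, 11, 9, 10, 14, 5, 13, 6, 7] = (3 8 11 14 6)(4 15 7 12 5)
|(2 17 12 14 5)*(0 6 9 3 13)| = 5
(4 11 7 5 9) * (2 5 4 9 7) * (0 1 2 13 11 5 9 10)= (0 1 2 9 10)(4 5 7)(11 13)= [1, 2, 9, 3, 5, 7, 6, 4, 8, 10, 0, 13, 12, 11]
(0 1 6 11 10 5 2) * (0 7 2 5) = [1, 6, 7, 3, 4, 5, 11, 2, 8, 9, 0, 10] = (0 1 6 11 10)(2 7)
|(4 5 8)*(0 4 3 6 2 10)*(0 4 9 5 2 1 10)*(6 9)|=12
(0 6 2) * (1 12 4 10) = [6, 12, 0, 3, 10, 5, 2, 7, 8, 9, 1, 11, 4] = (0 6 2)(1 12 4 10)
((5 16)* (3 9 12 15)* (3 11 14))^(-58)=(16)(3 12 11)(9 15 14)=[0, 1, 2, 12, 4, 5, 6, 7, 8, 15, 10, 3, 11, 13, 9, 14, 16]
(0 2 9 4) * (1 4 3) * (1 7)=[2, 4, 9, 7, 0, 5, 6, 1, 8, 3]=(0 2 9 3 7 1 4)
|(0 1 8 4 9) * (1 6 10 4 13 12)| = |(0 6 10 4 9)(1 8 13 12)| = 20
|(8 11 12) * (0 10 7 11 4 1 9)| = |(0 10 7 11 12 8 4 1 9)| = 9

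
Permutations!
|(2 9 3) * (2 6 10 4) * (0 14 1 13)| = |(0 14 1 13)(2 9 3 6 10 4)| = 12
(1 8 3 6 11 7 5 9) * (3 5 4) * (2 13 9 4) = (1 8 5 4 3 6 11 7 2 13 9) = [0, 8, 13, 6, 3, 4, 11, 2, 5, 1, 10, 7, 12, 9]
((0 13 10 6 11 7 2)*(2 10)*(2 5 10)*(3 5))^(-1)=[2, 1, 7, 13, 4, 3, 10, 11, 8, 9, 5, 6, 12, 0]=(0 2 7 11 6 10 5 3 13)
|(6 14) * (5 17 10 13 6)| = 6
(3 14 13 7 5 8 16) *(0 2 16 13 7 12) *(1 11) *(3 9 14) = (0 2 16 9 14 7 5 8 13 12)(1 11) = [2, 11, 16, 3, 4, 8, 6, 5, 13, 14, 10, 1, 0, 12, 7, 15, 9]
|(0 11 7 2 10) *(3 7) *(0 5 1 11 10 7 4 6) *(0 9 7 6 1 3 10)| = 12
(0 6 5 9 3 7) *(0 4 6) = [0, 1, 2, 7, 6, 9, 5, 4, 8, 3] = (3 7 4 6 5 9)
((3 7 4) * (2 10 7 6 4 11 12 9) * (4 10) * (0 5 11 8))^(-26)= (0 7 6 4 9 11)(2 12 5 8 10 3)= [7, 1, 12, 2, 9, 8, 4, 6, 10, 11, 3, 0, 5]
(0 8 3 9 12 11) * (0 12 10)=(0 8 3 9 10)(11 12)=[8, 1, 2, 9, 4, 5, 6, 7, 3, 10, 0, 12, 11]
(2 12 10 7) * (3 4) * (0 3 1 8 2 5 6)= [3, 8, 12, 4, 1, 6, 0, 5, 2, 9, 7, 11, 10]= (0 3 4 1 8 2 12 10 7 5 6)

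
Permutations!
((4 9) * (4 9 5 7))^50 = (9)(4 7 5) = [0, 1, 2, 3, 7, 4, 6, 5, 8, 9]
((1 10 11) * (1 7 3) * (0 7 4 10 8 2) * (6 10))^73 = (0 7 3 1 8 2)(4 6 10 11) = [7, 8, 0, 1, 6, 5, 10, 3, 2, 9, 11, 4]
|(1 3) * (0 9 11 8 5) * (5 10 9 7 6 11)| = |(0 7 6 11 8 10 9 5)(1 3)| = 8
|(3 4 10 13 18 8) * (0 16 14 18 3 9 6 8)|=|(0 16 14 18)(3 4 10 13)(6 8 9)|=12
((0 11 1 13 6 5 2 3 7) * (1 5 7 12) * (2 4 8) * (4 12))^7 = (0 7 6 13 1 12 5 11)(2 8 4 3) = [7, 12, 8, 2, 3, 11, 13, 6, 4, 9, 10, 0, 5, 1]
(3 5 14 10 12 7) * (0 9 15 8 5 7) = (0 9 15 8 5 14 10 12)(3 7) = [9, 1, 2, 7, 4, 14, 6, 3, 5, 15, 12, 11, 0, 13, 10, 8]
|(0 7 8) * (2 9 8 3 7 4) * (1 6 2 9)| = 12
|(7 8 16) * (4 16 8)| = 3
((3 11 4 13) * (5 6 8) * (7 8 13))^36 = (3 8)(4 6)(5 11)(7 13) = [0, 1, 2, 8, 6, 11, 4, 13, 3, 9, 10, 5, 12, 7]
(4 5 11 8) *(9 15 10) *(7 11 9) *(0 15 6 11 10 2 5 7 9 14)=(0 15 2 5 14)(4 7 10 9 6 11 8)=[15, 1, 5, 3, 7, 14, 11, 10, 4, 6, 9, 8, 12, 13, 0, 2]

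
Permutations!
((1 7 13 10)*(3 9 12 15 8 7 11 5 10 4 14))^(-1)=[0, 10, 2, 14, 13, 11, 6, 8, 15, 3, 5, 1, 9, 7, 4, 12]=(1 10 5 11)(3 14 4 13 7 8 15 12 9)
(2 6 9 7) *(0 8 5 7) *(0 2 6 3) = (0 8 5 7 6 9 2 3) = [8, 1, 3, 0, 4, 7, 9, 6, 5, 2]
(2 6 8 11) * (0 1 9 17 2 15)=(0 1 9 17 2 6 8 11 15)=[1, 9, 6, 3, 4, 5, 8, 7, 11, 17, 10, 15, 12, 13, 14, 0, 16, 2]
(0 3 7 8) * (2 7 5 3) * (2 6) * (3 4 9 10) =[6, 1, 7, 5, 9, 4, 2, 8, 0, 10, 3] =(0 6 2 7 8)(3 5 4 9 10)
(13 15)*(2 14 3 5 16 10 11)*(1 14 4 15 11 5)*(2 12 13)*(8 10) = (1 14 3)(2 4 15)(5 16 8 10)(11 12 13) = [0, 14, 4, 1, 15, 16, 6, 7, 10, 9, 5, 12, 13, 11, 3, 2, 8]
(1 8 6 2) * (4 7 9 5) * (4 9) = (1 8 6 2)(4 7)(5 9) = [0, 8, 1, 3, 7, 9, 2, 4, 6, 5]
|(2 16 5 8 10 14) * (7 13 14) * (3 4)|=8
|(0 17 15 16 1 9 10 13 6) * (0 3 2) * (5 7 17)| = 13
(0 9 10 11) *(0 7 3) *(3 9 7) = [7, 1, 2, 0, 4, 5, 6, 9, 8, 10, 11, 3] = (0 7 9 10 11 3)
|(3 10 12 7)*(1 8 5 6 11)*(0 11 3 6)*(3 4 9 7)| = |(0 11 1 8 5)(3 10 12)(4 9 7 6)| = 60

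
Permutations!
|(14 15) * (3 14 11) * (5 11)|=5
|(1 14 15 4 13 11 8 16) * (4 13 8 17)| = 9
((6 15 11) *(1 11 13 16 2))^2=(1 6 13 2 11 15 16)=[0, 6, 11, 3, 4, 5, 13, 7, 8, 9, 10, 15, 12, 2, 14, 16, 1]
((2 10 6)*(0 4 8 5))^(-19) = [4, 1, 6, 3, 8, 0, 10, 7, 5, 9, 2] = (0 4 8 5)(2 6 10)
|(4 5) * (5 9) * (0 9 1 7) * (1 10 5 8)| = |(0 9 8 1 7)(4 10 5)| = 15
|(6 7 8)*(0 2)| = |(0 2)(6 7 8)| = 6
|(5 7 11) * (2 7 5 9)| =4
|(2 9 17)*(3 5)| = |(2 9 17)(3 5)| = 6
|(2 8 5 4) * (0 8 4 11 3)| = |(0 8 5 11 3)(2 4)| = 10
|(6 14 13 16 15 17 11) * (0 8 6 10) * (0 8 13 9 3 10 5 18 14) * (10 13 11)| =|(0 11 5 18 14 9 3 13 16 15 17 10 8 6)| =14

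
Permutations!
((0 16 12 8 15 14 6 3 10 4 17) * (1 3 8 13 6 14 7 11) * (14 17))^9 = (0 1 13 4 15)(3 6 14 7 16)(8 17 11 12 10) = [1, 13, 2, 6, 15, 5, 14, 16, 17, 9, 8, 12, 10, 4, 7, 0, 3, 11]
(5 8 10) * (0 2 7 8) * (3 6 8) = (0 2 7 3 6 8 10 5) = [2, 1, 7, 6, 4, 0, 8, 3, 10, 9, 5]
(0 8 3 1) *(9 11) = (0 8 3 1)(9 11) = [8, 0, 2, 1, 4, 5, 6, 7, 3, 11, 10, 9]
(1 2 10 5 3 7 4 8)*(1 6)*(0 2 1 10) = (0 2)(3 7 4 8 6 10 5) = [2, 1, 0, 7, 8, 3, 10, 4, 6, 9, 5]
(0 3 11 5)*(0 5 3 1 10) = (0 1 10)(3 11) = [1, 10, 2, 11, 4, 5, 6, 7, 8, 9, 0, 3]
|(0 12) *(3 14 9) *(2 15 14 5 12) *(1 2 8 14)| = 21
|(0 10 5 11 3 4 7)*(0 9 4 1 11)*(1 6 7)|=21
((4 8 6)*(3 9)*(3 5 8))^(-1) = [0, 1, 2, 4, 6, 9, 8, 7, 5, 3] = (3 4 6 8 5 9)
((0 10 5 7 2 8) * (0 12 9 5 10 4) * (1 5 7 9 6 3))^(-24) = (1 7 12)(2 6 5)(3 9 8) = [0, 7, 6, 9, 4, 2, 5, 12, 3, 8, 10, 11, 1]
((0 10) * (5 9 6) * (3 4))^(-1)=(0 10)(3 4)(5 6 9)=[10, 1, 2, 4, 3, 6, 9, 7, 8, 5, 0]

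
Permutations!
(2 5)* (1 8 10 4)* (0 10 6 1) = (0 10 4)(1 8 6)(2 5) = [10, 8, 5, 3, 0, 2, 1, 7, 6, 9, 4]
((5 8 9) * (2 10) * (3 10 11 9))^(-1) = [0, 1, 10, 8, 4, 9, 6, 7, 5, 11, 3, 2] = (2 10 3 8 5 9 11)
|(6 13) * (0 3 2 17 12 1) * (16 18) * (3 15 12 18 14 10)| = |(0 15 12 1)(2 17 18 16 14 10 3)(6 13)| = 28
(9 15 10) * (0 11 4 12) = (0 11 4 12)(9 15 10) = [11, 1, 2, 3, 12, 5, 6, 7, 8, 15, 9, 4, 0, 13, 14, 10]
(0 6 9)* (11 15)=(0 6 9)(11 15)=[6, 1, 2, 3, 4, 5, 9, 7, 8, 0, 10, 15, 12, 13, 14, 11]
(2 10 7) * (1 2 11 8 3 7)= (1 2 10)(3 7 11 8)= [0, 2, 10, 7, 4, 5, 6, 11, 3, 9, 1, 8]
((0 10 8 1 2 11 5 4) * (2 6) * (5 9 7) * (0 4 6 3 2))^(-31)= (0 8 3 11 7 6 10 1 2 9 5)= [8, 2, 9, 11, 4, 0, 10, 6, 3, 5, 1, 7]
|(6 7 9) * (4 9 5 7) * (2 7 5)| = |(2 7)(4 9 6)| = 6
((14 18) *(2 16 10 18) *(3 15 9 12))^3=(2 18 16 14 10)(3 12 9 15)=[0, 1, 18, 12, 4, 5, 6, 7, 8, 15, 2, 11, 9, 13, 10, 3, 14, 17, 16]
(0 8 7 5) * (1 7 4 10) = (0 8 4 10 1 7 5) = [8, 7, 2, 3, 10, 0, 6, 5, 4, 9, 1]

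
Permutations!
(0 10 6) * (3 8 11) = (0 10 6)(3 8 11) = [10, 1, 2, 8, 4, 5, 0, 7, 11, 9, 6, 3]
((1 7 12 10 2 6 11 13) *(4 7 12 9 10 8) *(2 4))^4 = (1 6 12 11 8 13 2) = [0, 6, 1, 3, 4, 5, 12, 7, 13, 9, 10, 8, 11, 2]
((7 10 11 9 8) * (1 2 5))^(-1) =(1 5 2)(7 8 9 11 10) =[0, 5, 1, 3, 4, 2, 6, 8, 9, 11, 7, 10]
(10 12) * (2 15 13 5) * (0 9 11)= (0 9 11)(2 15 13 5)(10 12)= [9, 1, 15, 3, 4, 2, 6, 7, 8, 11, 12, 0, 10, 5, 14, 13]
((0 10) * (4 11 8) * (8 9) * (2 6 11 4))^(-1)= [10, 1, 8, 3, 4, 5, 2, 7, 9, 11, 0, 6]= (0 10)(2 8 9 11 6)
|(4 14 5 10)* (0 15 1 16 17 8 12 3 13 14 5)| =30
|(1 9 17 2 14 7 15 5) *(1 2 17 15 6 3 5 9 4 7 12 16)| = |(17)(1 4 7 6 3 5 2 14 12 16)(9 15)| = 10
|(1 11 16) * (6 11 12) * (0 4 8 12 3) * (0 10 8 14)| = |(0 4 14)(1 3 10 8 12 6 11 16)| = 24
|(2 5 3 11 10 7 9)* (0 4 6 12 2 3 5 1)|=|(0 4 6 12 2 1)(3 11 10 7 9)|=30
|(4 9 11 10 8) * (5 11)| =6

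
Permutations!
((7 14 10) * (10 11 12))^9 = (7 10 12 11 14) = [0, 1, 2, 3, 4, 5, 6, 10, 8, 9, 12, 14, 11, 13, 7]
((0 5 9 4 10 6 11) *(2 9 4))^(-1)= (0 11 6 10 4 5)(2 9)= [11, 1, 9, 3, 5, 0, 10, 7, 8, 2, 4, 6]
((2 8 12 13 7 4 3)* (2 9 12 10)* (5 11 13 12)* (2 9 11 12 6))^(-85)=(13)(2 6 12 5 9 10 8)=[0, 1, 6, 3, 4, 9, 12, 7, 2, 10, 8, 11, 5, 13]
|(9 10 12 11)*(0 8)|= 4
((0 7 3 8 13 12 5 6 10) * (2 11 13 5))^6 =(0 10 6 5 8 3 7)(2 13)(11 12) =[10, 1, 13, 7, 4, 8, 5, 0, 3, 9, 6, 12, 11, 2]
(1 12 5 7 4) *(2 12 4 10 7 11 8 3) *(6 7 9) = (1 4)(2 12 5 11 8 3)(6 7 10 9) = [0, 4, 12, 2, 1, 11, 7, 10, 3, 6, 9, 8, 5]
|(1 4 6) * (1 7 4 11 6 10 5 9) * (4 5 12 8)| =|(1 11 6 7 5 9)(4 10 12 8)| =12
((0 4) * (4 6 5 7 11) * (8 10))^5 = [4, 1, 2, 3, 11, 6, 0, 5, 10, 9, 8, 7] = (0 4 11 7 5 6)(8 10)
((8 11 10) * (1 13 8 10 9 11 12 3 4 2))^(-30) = (1 4 12 13 2 3 8) = [0, 4, 3, 8, 12, 5, 6, 7, 1, 9, 10, 11, 13, 2]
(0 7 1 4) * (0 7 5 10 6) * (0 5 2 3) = [2, 4, 3, 0, 7, 10, 5, 1, 8, 9, 6] = (0 2 3)(1 4 7)(5 10 6)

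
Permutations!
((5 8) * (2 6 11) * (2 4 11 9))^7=(2 6 9)(4 11)(5 8)=[0, 1, 6, 3, 11, 8, 9, 7, 5, 2, 10, 4]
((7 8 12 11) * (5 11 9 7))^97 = (5 11)(7 8 12 9) = [0, 1, 2, 3, 4, 11, 6, 8, 12, 7, 10, 5, 9]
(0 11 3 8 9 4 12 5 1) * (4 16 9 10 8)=(0 11 3 4 12 5 1)(8 10)(9 16)=[11, 0, 2, 4, 12, 1, 6, 7, 10, 16, 8, 3, 5, 13, 14, 15, 9]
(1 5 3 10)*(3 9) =(1 5 9 3 10) =[0, 5, 2, 10, 4, 9, 6, 7, 8, 3, 1]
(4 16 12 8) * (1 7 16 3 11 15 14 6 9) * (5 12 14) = (1 7 16 14 6 9)(3 11 15 5 12 8 4) = [0, 7, 2, 11, 3, 12, 9, 16, 4, 1, 10, 15, 8, 13, 6, 5, 14]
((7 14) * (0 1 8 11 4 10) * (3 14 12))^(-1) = (0 10 4 11 8 1)(3 12 7 14) = [10, 0, 2, 12, 11, 5, 6, 14, 1, 9, 4, 8, 7, 13, 3]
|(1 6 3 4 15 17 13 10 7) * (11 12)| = 18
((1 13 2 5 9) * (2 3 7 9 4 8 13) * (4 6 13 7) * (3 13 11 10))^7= (13)(1 4 6 9 3 5 7 10 2 8 11)= [0, 4, 8, 5, 6, 7, 9, 10, 11, 3, 2, 1, 12, 13]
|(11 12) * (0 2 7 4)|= 4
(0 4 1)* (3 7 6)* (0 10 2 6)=[4, 10, 6, 7, 1, 5, 3, 0, 8, 9, 2]=(0 4 1 10 2 6 3 7)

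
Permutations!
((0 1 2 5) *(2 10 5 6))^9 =[1, 10, 6, 3, 4, 0, 2, 7, 8, 9, 5] =(0 1 10 5)(2 6)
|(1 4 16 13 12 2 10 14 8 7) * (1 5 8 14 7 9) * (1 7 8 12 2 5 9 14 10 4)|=|(2 4 16 13)(5 12)(7 9)(8 14 10)|=12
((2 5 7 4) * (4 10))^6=(2 5 7 10 4)=[0, 1, 5, 3, 2, 7, 6, 10, 8, 9, 4]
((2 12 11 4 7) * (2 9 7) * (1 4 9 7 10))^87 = (1 12 10 2 9 4 11) = [0, 12, 9, 3, 11, 5, 6, 7, 8, 4, 2, 1, 10]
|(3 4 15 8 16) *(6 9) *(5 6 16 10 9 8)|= 9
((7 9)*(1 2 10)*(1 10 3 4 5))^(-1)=(10)(1 5 4 3 2)(7 9)=[0, 5, 1, 2, 3, 4, 6, 9, 8, 7, 10]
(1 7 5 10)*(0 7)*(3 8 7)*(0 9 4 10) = (0 3 8 7 5)(1 9 4 10) = [3, 9, 2, 8, 10, 0, 6, 5, 7, 4, 1]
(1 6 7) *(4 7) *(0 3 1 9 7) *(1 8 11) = (0 3 8 11 1 6 4)(7 9) = [3, 6, 2, 8, 0, 5, 4, 9, 11, 7, 10, 1]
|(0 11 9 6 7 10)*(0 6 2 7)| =|(0 11 9 2 7 10 6)| =7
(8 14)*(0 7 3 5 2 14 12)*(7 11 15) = (0 11 15 7 3 5 2 14 8 12) = [11, 1, 14, 5, 4, 2, 6, 3, 12, 9, 10, 15, 0, 13, 8, 7]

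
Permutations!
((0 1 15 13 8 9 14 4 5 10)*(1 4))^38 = [5, 13, 2, 3, 10, 0, 6, 7, 14, 1, 4, 11, 12, 9, 15, 8] = (0 5)(1 13 9)(4 10)(8 14 15)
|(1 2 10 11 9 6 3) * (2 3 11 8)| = 6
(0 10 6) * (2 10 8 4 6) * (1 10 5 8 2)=(0 2 5 8 4 6)(1 10)=[2, 10, 5, 3, 6, 8, 0, 7, 4, 9, 1]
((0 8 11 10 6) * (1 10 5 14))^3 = [5, 0, 2, 3, 4, 10, 11, 7, 14, 9, 8, 1, 12, 13, 6] = (0 5 10 8 14 6 11 1)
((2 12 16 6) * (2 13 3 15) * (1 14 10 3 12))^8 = (16)(1 10 15)(2 14 3) = [0, 10, 14, 2, 4, 5, 6, 7, 8, 9, 15, 11, 12, 13, 3, 1, 16]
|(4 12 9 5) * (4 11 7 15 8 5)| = 15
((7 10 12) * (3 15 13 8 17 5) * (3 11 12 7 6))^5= [0, 1, 2, 5, 4, 15, 17, 10, 6, 9, 7, 13, 8, 12, 14, 11, 16, 3]= (3 5 15 11 13 12 8 6 17)(7 10)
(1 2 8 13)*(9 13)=(1 2 8 9 13)=[0, 2, 8, 3, 4, 5, 6, 7, 9, 13, 10, 11, 12, 1]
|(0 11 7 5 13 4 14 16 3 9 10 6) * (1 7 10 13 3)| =36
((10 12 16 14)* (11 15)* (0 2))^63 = [2, 1, 0, 3, 4, 5, 6, 7, 8, 9, 14, 15, 10, 13, 16, 11, 12] = (0 2)(10 14 16 12)(11 15)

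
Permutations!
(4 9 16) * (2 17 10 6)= [0, 1, 17, 3, 9, 5, 2, 7, 8, 16, 6, 11, 12, 13, 14, 15, 4, 10]= (2 17 10 6)(4 9 16)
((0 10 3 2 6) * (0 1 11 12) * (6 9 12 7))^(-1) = (0 12 9 2 3 10)(1 6 7 11) = [12, 6, 3, 10, 4, 5, 7, 11, 8, 2, 0, 1, 9]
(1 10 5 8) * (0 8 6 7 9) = [8, 10, 2, 3, 4, 6, 7, 9, 1, 0, 5] = (0 8 1 10 5 6 7 9)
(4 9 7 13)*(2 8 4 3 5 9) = (2 8 4)(3 5 9 7 13) = [0, 1, 8, 5, 2, 9, 6, 13, 4, 7, 10, 11, 12, 3]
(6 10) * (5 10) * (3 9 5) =(3 9 5 10 6) =[0, 1, 2, 9, 4, 10, 3, 7, 8, 5, 6]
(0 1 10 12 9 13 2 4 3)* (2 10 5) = [1, 5, 4, 0, 3, 2, 6, 7, 8, 13, 12, 11, 9, 10] = (0 1 5 2 4 3)(9 13 10 12)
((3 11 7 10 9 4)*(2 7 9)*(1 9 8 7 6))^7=(1 10 11 9 2 8 4 6 7 3)=[0, 10, 8, 1, 6, 5, 7, 3, 4, 2, 11, 9]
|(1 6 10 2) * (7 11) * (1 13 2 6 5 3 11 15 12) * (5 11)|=10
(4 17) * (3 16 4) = (3 16 4 17) = [0, 1, 2, 16, 17, 5, 6, 7, 8, 9, 10, 11, 12, 13, 14, 15, 4, 3]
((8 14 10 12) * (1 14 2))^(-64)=[0, 10, 14, 3, 4, 5, 6, 7, 1, 9, 8, 11, 2, 13, 12]=(1 10 8)(2 14 12)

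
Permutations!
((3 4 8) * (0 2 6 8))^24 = [0, 1, 2, 3, 4, 5, 6, 7, 8] = (8)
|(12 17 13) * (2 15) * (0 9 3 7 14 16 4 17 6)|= 22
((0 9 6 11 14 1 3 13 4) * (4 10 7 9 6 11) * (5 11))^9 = (14) = [0, 1, 2, 3, 4, 5, 6, 7, 8, 9, 10, 11, 12, 13, 14]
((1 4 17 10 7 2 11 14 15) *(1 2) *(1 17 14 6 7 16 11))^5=(6 11 16 10 17 7)=[0, 1, 2, 3, 4, 5, 11, 6, 8, 9, 17, 16, 12, 13, 14, 15, 10, 7]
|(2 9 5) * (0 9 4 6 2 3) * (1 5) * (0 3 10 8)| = 6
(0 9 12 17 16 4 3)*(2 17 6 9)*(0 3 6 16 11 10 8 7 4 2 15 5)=(0 15 5)(2 17 11 10 8 7 4 6 9 12 16)=[15, 1, 17, 3, 6, 0, 9, 4, 7, 12, 8, 10, 16, 13, 14, 5, 2, 11]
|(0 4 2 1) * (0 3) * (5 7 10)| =|(0 4 2 1 3)(5 7 10)| =15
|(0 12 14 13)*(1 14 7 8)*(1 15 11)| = |(0 12 7 8 15 11 1 14 13)| = 9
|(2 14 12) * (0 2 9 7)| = |(0 2 14 12 9 7)| = 6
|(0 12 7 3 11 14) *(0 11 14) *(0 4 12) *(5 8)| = 6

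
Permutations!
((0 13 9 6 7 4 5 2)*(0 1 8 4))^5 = [0, 1, 2, 3, 4, 5, 6, 7, 8, 9, 10, 11, 12, 13] = (13)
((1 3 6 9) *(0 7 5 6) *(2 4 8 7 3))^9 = (0 3)(1 2 4 8 7 5 6 9) = [3, 2, 4, 0, 8, 6, 9, 5, 7, 1]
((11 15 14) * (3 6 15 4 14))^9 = (15) = [0, 1, 2, 3, 4, 5, 6, 7, 8, 9, 10, 11, 12, 13, 14, 15]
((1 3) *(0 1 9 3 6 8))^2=(9)(0 6)(1 8)=[6, 8, 2, 3, 4, 5, 0, 7, 1, 9]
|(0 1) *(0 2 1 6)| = |(0 6)(1 2)| = 2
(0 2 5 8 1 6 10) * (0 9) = (0 2 5 8 1 6 10 9) = [2, 6, 5, 3, 4, 8, 10, 7, 1, 0, 9]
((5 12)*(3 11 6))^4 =(12)(3 11 6) =[0, 1, 2, 11, 4, 5, 3, 7, 8, 9, 10, 6, 12]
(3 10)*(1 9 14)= (1 9 14)(3 10)= [0, 9, 2, 10, 4, 5, 6, 7, 8, 14, 3, 11, 12, 13, 1]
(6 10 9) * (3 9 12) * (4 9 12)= (3 12)(4 9 6 10)= [0, 1, 2, 12, 9, 5, 10, 7, 8, 6, 4, 11, 3]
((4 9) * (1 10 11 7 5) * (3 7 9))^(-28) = (1 4)(3 10)(5 9)(7 11) = [0, 4, 2, 10, 1, 9, 6, 11, 8, 5, 3, 7]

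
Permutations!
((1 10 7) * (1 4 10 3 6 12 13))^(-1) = [0, 13, 2, 1, 7, 5, 3, 10, 8, 9, 4, 11, 6, 12] = (1 13 12 6 3)(4 7 10)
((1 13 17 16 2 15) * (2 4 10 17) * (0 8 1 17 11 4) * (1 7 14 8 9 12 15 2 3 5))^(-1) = (0 16 17 15 12 9)(1 5 3 13)(4 11 10)(7 8 14) = [16, 5, 2, 13, 11, 3, 6, 8, 14, 0, 4, 10, 9, 1, 7, 12, 17, 15]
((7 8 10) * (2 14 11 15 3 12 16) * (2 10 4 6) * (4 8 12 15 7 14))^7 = (2 4 6)(3 15)(7 12 16 10 14 11) = [0, 1, 4, 15, 6, 5, 2, 12, 8, 9, 14, 7, 16, 13, 11, 3, 10]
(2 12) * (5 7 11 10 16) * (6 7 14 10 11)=(2 12)(5 14 10 16)(6 7)=[0, 1, 12, 3, 4, 14, 7, 6, 8, 9, 16, 11, 2, 13, 10, 15, 5]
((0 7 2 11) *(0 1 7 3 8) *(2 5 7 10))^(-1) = (0 8 3)(1 11 2 10)(5 7) = [8, 11, 10, 0, 4, 7, 6, 5, 3, 9, 1, 2]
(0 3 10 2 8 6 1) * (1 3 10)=(0 10 2 8 6 3 1)=[10, 0, 8, 1, 4, 5, 3, 7, 6, 9, 2]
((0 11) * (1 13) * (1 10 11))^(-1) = (0 11 10 13 1) = [11, 0, 2, 3, 4, 5, 6, 7, 8, 9, 13, 10, 12, 1]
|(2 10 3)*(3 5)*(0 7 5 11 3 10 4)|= 8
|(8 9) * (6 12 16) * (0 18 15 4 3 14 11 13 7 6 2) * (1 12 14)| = 90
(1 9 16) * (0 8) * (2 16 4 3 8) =(0 2 16 1 9 4 3 8) =[2, 9, 16, 8, 3, 5, 6, 7, 0, 4, 10, 11, 12, 13, 14, 15, 1]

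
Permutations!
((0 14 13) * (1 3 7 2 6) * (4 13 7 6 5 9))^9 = (0 14 7 2 5 9 4 13) = [14, 1, 5, 3, 13, 9, 6, 2, 8, 4, 10, 11, 12, 0, 7]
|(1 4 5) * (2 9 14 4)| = 6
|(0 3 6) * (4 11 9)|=3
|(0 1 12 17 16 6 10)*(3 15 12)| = |(0 1 3 15 12 17 16 6 10)| = 9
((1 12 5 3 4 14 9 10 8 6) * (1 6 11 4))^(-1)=(1 3 5 12)(4 11 8 10 9 14)=[0, 3, 2, 5, 11, 12, 6, 7, 10, 14, 9, 8, 1, 13, 4]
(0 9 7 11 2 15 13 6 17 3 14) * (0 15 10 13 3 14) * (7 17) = (0 9 17 14 15 3)(2 10 13 6 7 11) = [9, 1, 10, 0, 4, 5, 7, 11, 8, 17, 13, 2, 12, 6, 15, 3, 16, 14]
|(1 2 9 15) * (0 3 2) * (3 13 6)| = 8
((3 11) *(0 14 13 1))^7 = (0 1 13 14)(3 11) = [1, 13, 2, 11, 4, 5, 6, 7, 8, 9, 10, 3, 12, 14, 0]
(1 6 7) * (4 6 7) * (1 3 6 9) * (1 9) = (9)(1 7 3 6 4) = [0, 7, 2, 6, 1, 5, 4, 3, 8, 9]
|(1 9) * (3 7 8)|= 6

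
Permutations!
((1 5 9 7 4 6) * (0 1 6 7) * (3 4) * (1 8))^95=(9)(3 7 4)=[0, 1, 2, 7, 3, 5, 6, 4, 8, 9]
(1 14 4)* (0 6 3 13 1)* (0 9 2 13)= [6, 14, 13, 0, 9, 5, 3, 7, 8, 2, 10, 11, 12, 1, 4]= (0 6 3)(1 14 4 9 2 13)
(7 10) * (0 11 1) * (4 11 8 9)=(0 8 9 4 11 1)(7 10)=[8, 0, 2, 3, 11, 5, 6, 10, 9, 4, 7, 1]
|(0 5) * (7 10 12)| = 6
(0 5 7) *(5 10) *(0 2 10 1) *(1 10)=(0 10 5 7 2 1)=[10, 0, 1, 3, 4, 7, 6, 2, 8, 9, 5]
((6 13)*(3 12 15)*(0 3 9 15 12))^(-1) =(0 3)(6 13)(9 15) =[3, 1, 2, 0, 4, 5, 13, 7, 8, 15, 10, 11, 12, 6, 14, 9]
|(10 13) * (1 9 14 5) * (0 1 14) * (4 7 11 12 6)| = |(0 1 9)(4 7 11 12 6)(5 14)(10 13)| = 30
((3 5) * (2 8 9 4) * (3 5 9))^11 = (2 8 3 9 4) = [0, 1, 8, 9, 2, 5, 6, 7, 3, 4]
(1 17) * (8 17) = [0, 8, 2, 3, 4, 5, 6, 7, 17, 9, 10, 11, 12, 13, 14, 15, 16, 1] = (1 8 17)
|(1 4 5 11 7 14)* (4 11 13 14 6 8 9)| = 10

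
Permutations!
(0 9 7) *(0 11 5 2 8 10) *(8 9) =[8, 1, 9, 3, 4, 2, 6, 11, 10, 7, 0, 5] =(0 8 10)(2 9 7 11 5)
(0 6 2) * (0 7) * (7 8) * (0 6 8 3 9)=(0 8 7 6 2 3 9)=[8, 1, 3, 9, 4, 5, 2, 6, 7, 0]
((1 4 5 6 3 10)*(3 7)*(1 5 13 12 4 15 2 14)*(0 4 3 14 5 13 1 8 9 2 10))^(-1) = (0 3 12 13 10 15 1 4)(2 9 8 14 7 6 5) = [3, 4, 9, 12, 0, 2, 5, 6, 14, 8, 15, 11, 13, 10, 7, 1]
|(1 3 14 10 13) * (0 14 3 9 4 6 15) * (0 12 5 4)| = 30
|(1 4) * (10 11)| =|(1 4)(10 11)| =2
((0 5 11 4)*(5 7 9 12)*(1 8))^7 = (12)(1 8) = [0, 8, 2, 3, 4, 5, 6, 7, 1, 9, 10, 11, 12]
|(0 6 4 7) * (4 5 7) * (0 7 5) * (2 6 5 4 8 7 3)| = |(0 5 4 8 7 3 2 6)| = 8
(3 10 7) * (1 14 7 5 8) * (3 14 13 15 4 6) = [0, 13, 2, 10, 6, 8, 3, 14, 1, 9, 5, 11, 12, 15, 7, 4] = (1 13 15 4 6 3 10 5 8)(7 14)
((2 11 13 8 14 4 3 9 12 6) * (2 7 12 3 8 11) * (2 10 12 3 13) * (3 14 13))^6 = [0, 1, 4, 3, 12, 5, 11, 2, 6, 9, 8, 14, 13, 7, 10] = (2 4 12 13 7)(6 11 14 10 8)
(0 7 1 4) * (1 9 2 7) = (0 1 4)(2 7 9) = [1, 4, 7, 3, 0, 5, 6, 9, 8, 2]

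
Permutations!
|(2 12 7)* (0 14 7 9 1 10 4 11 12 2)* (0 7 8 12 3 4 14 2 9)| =24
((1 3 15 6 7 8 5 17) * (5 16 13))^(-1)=(1 17 5 13 16 8 7 6 15 3)=[0, 17, 2, 1, 4, 13, 15, 6, 7, 9, 10, 11, 12, 16, 14, 3, 8, 5]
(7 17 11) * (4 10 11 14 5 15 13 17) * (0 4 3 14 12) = (0 4 10 11 7 3 14 5 15 13 17 12) = [4, 1, 2, 14, 10, 15, 6, 3, 8, 9, 11, 7, 0, 17, 5, 13, 16, 12]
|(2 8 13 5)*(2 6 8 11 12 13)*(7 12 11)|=|(2 7 12 13 5 6 8)|=7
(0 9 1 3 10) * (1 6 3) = (0 9 6 3 10) = [9, 1, 2, 10, 4, 5, 3, 7, 8, 6, 0]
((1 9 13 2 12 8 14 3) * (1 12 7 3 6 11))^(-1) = (1 11 6 14 8 12 3 7 2 13 9) = [0, 11, 13, 7, 4, 5, 14, 2, 12, 1, 10, 6, 3, 9, 8]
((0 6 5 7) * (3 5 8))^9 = [3, 1, 2, 0, 4, 6, 5, 8, 7] = (0 3)(5 6)(7 8)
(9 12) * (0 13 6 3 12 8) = (0 13 6 3 12 9 8) = [13, 1, 2, 12, 4, 5, 3, 7, 0, 8, 10, 11, 9, 6]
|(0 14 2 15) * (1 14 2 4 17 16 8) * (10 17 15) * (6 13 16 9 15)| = |(0 2 10 17 9 15)(1 14 4 6 13 16 8)| = 42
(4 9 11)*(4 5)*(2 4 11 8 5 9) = (2 4)(5 11 9 8) = [0, 1, 4, 3, 2, 11, 6, 7, 5, 8, 10, 9]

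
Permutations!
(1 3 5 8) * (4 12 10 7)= (1 3 5 8)(4 12 10 7)= [0, 3, 2, 5, 12, 8, 6, 4, 1, 9, 7, 11, 10]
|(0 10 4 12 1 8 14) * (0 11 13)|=|(0 10 4 12 1 8 14 11 13)|=9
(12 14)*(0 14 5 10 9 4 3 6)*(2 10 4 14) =[2, 1, 10, 6, 3, 4, 0, 7, 8, 14, 9, 11, 5, 13, 12] =(0 2 10 9 14 12 5 4 3 6)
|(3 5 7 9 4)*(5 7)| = 4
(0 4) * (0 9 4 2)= (0 2)(4 9)= [2, 1, 0, 3, 9, 5, 6, 7, 8, 4]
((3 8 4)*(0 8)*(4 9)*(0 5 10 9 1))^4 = [8, 0, 2, 4, 9, 3, 6, 7, 1, 10, 5] = (0 8 1)(3 4 9 10 5)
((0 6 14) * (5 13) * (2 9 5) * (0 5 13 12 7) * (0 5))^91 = (0 6 14)(2 9 13)(5 12 7) = [6, 1, 9, 3, 4, 12, 14, 5, 8, 13, 10, 11, 7, 2, 0]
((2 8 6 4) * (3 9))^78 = (9)(2 6)(4 8) = [0, 1, 6, 3, 8, 5, 2, 7, 4, 9]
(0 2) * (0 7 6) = (0 2 7 6) = [2, 1, 7, 3, 4, 5, 0, 6]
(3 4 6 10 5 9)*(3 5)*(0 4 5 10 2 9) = [4, 1, 9, 5, 6, 0, 2, 7, 8, 10, 3] = (0 4 6 2 9 10 3 5)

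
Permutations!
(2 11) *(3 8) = (2 11)(3 8) = [0, 1, 11, 8, 4, 5, 6, 7, 3, 9, 10, 2]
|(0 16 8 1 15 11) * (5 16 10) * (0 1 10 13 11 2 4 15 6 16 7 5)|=|(0 13 11 1 6 16 8 10)(2 4 15)(5 7)|=24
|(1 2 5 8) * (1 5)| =|(1 2)(5 8)| =2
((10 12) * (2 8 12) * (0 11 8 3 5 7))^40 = (0 10 7 12 5 8 3 11 2) = [10, 1, 0, 11, 4, 8, 6, 12, 3, 9, 7, 2, 5]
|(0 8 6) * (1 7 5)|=3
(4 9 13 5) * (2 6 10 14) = [0, 1, 6, 3, 9, 4, 10, 7, 8, 13, 14, 11, 12, 5, 2] = (2 6 10 14)(4 9 13 5)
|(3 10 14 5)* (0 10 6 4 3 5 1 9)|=|(0 10 14 1 9)(3 6 4)|=15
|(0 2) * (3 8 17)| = |(0 2)(3 8 17)| = 6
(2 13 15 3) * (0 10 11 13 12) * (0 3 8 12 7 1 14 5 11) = [10, 14, 7, 2, 4, 11, 6, 1, 12, 9, 0, 13, 3, 15, 5, 8] = (0 10)(1 14 5 11 13 15 8 12 3 2 7)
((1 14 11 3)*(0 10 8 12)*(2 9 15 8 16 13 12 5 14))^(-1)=(0 12 13 16 10)(1 3 11 14 5 8 15 9 2)=[12, 3, 1, 11, 4, 8, 6, 7, 15, 2, 0, 14, 13, 16, 5, 9, 10]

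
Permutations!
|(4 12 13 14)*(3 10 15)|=|(3 10 15)(4 12 13 14)|=12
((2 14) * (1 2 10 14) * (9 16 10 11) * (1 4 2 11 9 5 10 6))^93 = (1 9 5 6 14 11 16 10)(2 4) = [0, 9, 4, 3, 2, 6, 14, 7, 8, 5, 1, 16, 12, 13, 11, 15, 10]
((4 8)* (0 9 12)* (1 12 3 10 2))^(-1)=[12, 2, 10, 9, 8, 5, 6, 7, 4, 0, 3, 11, 1]=(0 12 1 2 10 3 9)(4 8)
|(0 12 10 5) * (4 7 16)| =12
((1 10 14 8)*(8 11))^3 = (1 11 10 8 14) = [0, 11, 2, 3, 4, 5, 6, 7, 14, 9, 8, 10, 12, 13, 1]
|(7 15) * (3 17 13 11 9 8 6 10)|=|(3 17 13 11 9 8 6 10)(7 15)|=8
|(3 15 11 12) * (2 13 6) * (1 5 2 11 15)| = |(15)(1 5 2 13 6 11 12 3)| = 8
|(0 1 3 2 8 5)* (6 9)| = 6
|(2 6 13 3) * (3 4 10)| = |(2 6 13 4 10 3)| = 6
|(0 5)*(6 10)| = |(0 5)(6 10)| = 2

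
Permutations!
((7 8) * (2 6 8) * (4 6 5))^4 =[0, 1, 8, 3, 2, 7, 5, 6, 4] =(2 8 4)(5 7 6)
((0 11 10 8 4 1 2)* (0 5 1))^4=(0 4 8 10 11)(1 2 5)=[4, 2, 5, 3, 8, 1, 6, 7, 10, 9, 11, 0]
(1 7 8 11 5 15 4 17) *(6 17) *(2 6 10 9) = [0, 7, 6, 3, 10, 15, 17, 8, 11, 2, 9, 5, 12, 13, 14, 4, 16, 1] = (1 7 8 11 5 15 4 10 9 2 6 17)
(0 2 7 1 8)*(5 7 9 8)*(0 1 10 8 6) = [2, 5, 9, 3, 4, 7, 0, 10, 1, 6, 8] = (0 2 9 6)(1 5 7 10 8)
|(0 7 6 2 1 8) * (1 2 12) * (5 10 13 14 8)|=|(0 7 6 12 1 5 10 13 14 8)|=10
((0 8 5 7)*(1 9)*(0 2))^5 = [0, 9, 2, 3, 4, 5, 6, 7, 8, 1] = (1 9)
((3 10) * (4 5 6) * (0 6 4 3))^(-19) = (0 6 3 10)(4 5) = [6, 1, 2, 10, 5, 4, 3, 7, 8, 9, 0]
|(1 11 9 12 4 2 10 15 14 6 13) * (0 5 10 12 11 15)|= 30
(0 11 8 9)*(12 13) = (0 11 8 9)(12 13) = [11, 1, 2, 3, 4, 5, 6, 7, 9, 0, 10, 8, 13, 12]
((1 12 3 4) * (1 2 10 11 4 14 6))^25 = (14)(2 10 11 4) = [0, 1, 10, 3, 2, 5, 6, 7, 8, 9, 11, 4, 12, 13, 14]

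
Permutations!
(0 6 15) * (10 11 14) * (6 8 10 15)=[8, 1, 2, 3, 4, 5, 6, 7, 10, 9, 11, 14, 12, 13, 15, 0]=(0 8 10 11 14 15)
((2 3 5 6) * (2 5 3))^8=(6)=[0, 1, 2, 3, 4, 5, 6]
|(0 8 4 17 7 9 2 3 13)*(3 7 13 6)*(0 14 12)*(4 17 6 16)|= 12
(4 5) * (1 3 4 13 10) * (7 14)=(1 3 4 5 13 10)(7 14)=[0, 3, 2, 4, 5, 13, 6, 14, 8, 9, 1, 11, 12, 10, 7]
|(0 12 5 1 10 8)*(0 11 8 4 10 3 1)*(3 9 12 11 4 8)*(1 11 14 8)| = 18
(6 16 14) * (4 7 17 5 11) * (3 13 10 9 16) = (3 13 10 9 16 14 6)(4 7 17 5 11) = [0, 1, 2, 13, 7, 11, 3, 17, 8, 16, 9, 4, 12, 10, 6, 15, 14, 5]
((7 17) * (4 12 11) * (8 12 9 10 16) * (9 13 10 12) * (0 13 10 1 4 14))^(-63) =(0 4 8 11 13 10 9 14 1 16 12)(7 17) =[4, 16, 2, 3, 8, 5, 6, 17, 11, 14, 9, 13, 0, 10, 1, 15, 12, 7]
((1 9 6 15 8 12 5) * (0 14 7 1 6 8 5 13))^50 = (0 7 9 12)(1 8 13 14)(5 15 6) = [7, 8, 2, 3, 4, 15, 5, 9, 13, 12, 10, 11, 0, 14, 1, 6]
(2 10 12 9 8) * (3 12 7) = (2 10 7 3 12 9 8) = [0, 1, 10, 12, 4, 5, 6, 3, 2, 8, 7, 11, 9]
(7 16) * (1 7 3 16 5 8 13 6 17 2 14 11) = (1 7 5 8 13 6 17 2 14 11)(3 16) = [0, 7, 14, 16, 4, 8, 17, 5, 13, 9, 10, 1, 12, 6, 11, 15, 3, 2]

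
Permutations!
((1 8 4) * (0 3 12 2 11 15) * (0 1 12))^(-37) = (0 3)(1 11 12 8 15 2 4) = [3, 11, 4, 0, 1, 5, 6, 7, 15, 9, 10, 12, 8, 13, 14, 2]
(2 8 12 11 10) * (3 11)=(2 8 12 3 11 10)=[0, 1, 8, 11, 4, 5, 6, 7, 12, 9, 2, 10, 3]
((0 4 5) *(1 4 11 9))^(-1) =(0 5 4 1 9 11) =[5, 9, 2, 3, 1, 4, 6, 7, 8, 11, 10, 0]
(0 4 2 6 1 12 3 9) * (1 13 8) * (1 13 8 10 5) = (0 4 2 6 8 13 10 5 1 12 3 9) = [4, 12, 6, 9, 2, 1, 8, 7, 13, 0, 5, 11, 3, 10]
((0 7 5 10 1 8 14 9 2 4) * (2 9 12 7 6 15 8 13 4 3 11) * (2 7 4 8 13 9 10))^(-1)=(0 4 12 14 8 13 15 6)(1 10 9)(2 5 7 11 3)=[4, 10, 5, 2, 12, 7, 0, 11, 13, 1, 9, 3, 14, 15, 8, 6]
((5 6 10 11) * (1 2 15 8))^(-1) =(1 8 15 2)(5 11 10 6) =[0, 8, 1, 3, 4, 11, 5, 7, 15, 9, 6, 10, 12, 13, 14, 2]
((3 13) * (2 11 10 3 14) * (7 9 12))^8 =(2 10 13)(3 14 11)(7 12 9) =[0, 1, 10, 14, 4, 5, 6, 12, 8, 7, 13, 3, 9, 2, 11]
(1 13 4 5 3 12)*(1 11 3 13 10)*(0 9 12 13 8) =(0 9 12 11 3 13 4 5 8)(1 10) =[9, 10, 2, 13, 5, 8, 6, 7, 0, 12, 1, 3, 11, 4]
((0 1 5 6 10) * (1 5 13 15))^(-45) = (15)(0 10 6 5) = [10, 1, 2, 3, 4, 0, 5, 7, 8, 9, 6, 11, 12, 13, 14, 15]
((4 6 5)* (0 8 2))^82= [8, 1, 0, 3, 6, 4, 5, 7, 2]= (0 8 2)(4 6 5)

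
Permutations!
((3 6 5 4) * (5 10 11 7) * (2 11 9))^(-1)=(2 9 10 6 3 4 5 7 11)=[0, 1, 9, 4, 5, 7, 3, 11, 8, 10, 6, 2]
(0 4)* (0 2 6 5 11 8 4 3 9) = (0 3 9)(2 6 5 11 8 4) = [3, 1, 6, 9, 2, 11, 5, 7, 4, 0, 10, 8]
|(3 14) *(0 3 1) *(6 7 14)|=6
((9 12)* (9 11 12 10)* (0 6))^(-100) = (12) = [0, 1, 2, 3, 4, 5, 6, 7, 8, 9, 10, 11, 12]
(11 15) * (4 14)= [0, 1, 2, 3, 14, 5, 6, 7, 8, 9, 10, 15, 12, 13, 4, 11]= (4 14)(11 15)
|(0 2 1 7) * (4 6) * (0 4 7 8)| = 12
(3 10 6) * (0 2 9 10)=(0 2 9 10 6 3)=[2, 1, 9, 0, 4, 5, 3, 7, 8, 10, 6]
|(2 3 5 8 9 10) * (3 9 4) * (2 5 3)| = 6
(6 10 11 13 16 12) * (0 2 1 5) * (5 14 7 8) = (0 2 1 14 7 8 5)(6 10 11 13 16 12) = [2, 14, 1, 3, 4, 0, 10, 8, 5, 9, 11, 13, 6, 16, 7, 15, 12]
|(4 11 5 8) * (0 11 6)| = |(0 11 5 8 4 6)| = 6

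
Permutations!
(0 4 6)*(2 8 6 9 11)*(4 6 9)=(0 6)(2 8 9 11)=[6, 1, 8, 3, 4, 5, 0, 7, 9, 11, 10, 2]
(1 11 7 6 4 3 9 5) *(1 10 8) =[0, 11, 2, 9, 3, 10, 4, 6, 1, 5, 8, 7] =(1 11 7 6 4 3 9 5 10 8)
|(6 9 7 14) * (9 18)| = 5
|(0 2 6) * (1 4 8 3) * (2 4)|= 7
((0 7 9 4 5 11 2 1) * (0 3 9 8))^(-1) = [8, 2, 11, 1, 9, 4, 6, 0, 7, 3, 10, 5] = (0 8 7)(1 2 11 5 4 9 3)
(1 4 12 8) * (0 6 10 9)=(0 6 10 9)(1 4 12 8)=[6, 4, 2, 3, 12, 5, 10, 7, 1, 0, 9, 11, 8]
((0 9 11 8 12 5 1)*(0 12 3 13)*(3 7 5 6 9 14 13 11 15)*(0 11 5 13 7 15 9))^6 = (0 15)(1 13)(3 14)(5 7)(6 8)(11 12) = [15, 13, 2, 14, 4, 7, 8, 5, 6, 9, 10, 12, 11, 1, 3, 0]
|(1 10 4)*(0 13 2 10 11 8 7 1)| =20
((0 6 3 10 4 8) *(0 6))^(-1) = [0, 1, 2, 6, 10, 5, 8, 7, 4, 9, 3] = (3 6 8 4 10)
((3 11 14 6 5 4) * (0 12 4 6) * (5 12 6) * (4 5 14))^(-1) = [14, 1, 2, 4, 11, 12, 0, 7, 8, 9, 10, 3, 6, 13, 5] = (0 14 5 12 6)(3 4 11)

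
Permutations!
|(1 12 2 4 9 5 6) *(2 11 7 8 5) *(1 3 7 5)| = |(1 12 11 5 6 3 7 8)(2 4 9)| = 24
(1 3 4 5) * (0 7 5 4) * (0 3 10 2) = (0 7 5 1 10 2) = [7, 10, 0, 3, 4, 1, 6, 5, 8, 9, 2]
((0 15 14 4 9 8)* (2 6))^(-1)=(0 8 9 4 14 15)(2 6)=[8, 1, 6, 3, 14, 5, 2, 7, 9, 4, 10, 11, 12, 13, 15, 0]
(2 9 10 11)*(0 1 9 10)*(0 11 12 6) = [1, 9, 10, 3, 4, 5, 0, 7, 8, 11, 12, 2, 6] = (0 1 9 11 2 10 12 6)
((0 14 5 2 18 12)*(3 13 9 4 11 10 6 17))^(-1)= (0 12 18 2 5 14)(3 17 6 10 11 4 9 13)= [12, 1, 5, 17, 9, 14, 10, 7, 8, 13, 11, 4, 18, 3, 0, 15, 16, 6, 2]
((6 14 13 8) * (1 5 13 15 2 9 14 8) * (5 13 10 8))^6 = [0, 1, 14, 3, 4, 8, 10, 7, 5, 15, 6, 11, 12, 13, 2, 9] = (2 14)(5 8)(6 10)(9 15)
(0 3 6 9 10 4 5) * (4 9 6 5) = (0 3 5)(9 10) = [3, 1, 2, 5, 4, 0, 6, 7, 8, 10, 9]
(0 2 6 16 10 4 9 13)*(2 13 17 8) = (0 13)(2 6 16 10 4 9 17 8) = [13, 1, 6, 3, 9, 5, 16, 7, 2, 17, 4, 11, 12, 0, 14, 15, 10, 8]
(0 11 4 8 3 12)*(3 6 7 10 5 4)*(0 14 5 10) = (0 11 3 12 14 5 4 8 6 7) = [11, 1, 2, 12, 8, 4, 7, 0, 6, 9, 10, 3, 14, 13, 5]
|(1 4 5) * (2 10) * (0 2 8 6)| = 15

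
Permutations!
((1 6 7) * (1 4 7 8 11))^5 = (1 6 8 11)(4 7) = [0, 6, 2, 3, 7, 5, 8, 4, 11, 9, 10, 1]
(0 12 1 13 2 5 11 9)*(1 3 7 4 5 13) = (0 12 3 7 4 5 11 9)(2 13) = [12, 1, 13, 7, 5, 11, 6, 4, 8, 0, 10, 9, 3, 2]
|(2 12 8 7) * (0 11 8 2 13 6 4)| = |(0 11 8 7 13 6 4)(2 12)| = 14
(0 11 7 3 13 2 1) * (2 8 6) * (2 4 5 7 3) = (0 11 3 13 8 6 4 5 7 2 1) = [11, 0, 1, 13, 5, 7, 4, 2, 6, 9, 10, 3, 12, 8]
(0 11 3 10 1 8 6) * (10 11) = (0 10 1 8 6)(3 11) = [10, 8, 2, 11, 4, 5, 0, 7, 6, 9, 1, 3]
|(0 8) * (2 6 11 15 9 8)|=7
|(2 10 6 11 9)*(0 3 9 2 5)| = |(0 3 9 5)(2 10 6 11)| = 4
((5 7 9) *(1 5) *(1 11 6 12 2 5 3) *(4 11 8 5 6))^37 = (1 3)(2 6 12)(4 11)(5 7 9 8) = [0, 3, 6, 1, 11, 7, 12, 9, 5, 8, 10, 4, 2]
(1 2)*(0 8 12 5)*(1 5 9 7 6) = (0 8 12 9 7 6 1 2 5) = [8, 2, 5, 3, 4, 0, 1, 6, 12, 7, 10, 11, 9]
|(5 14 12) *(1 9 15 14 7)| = 7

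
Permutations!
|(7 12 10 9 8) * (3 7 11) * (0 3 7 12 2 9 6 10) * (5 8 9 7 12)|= |(0 3 5 8 11 12)(2 7)(6 10)|= 6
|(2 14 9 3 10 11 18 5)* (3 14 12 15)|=8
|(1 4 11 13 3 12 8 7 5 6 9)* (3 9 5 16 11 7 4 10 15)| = |(1 10 15 3 12 8 4 7 16 11 13 9)(5 6)| = 12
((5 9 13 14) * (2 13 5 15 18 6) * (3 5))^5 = (2 6 18 15 14 13)(3 9 5) = [0, 1, 6, 9, 4, 3, 18, 7, 8, 5, 10, 11, 12, 2, 13, 14, 16, 17, 15]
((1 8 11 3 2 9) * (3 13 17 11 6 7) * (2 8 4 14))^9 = [0, 9, 14, 8, 1, 5, 7, 3, 6, 2, 10, 11, 12, 13, 4, 15, 16, 17] = (17)(1 9 2 14 4)(3 8 6 7)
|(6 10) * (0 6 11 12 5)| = |(0 6 10 11 12 5)| = 6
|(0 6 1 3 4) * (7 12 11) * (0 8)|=|(0 6 1 3 4 8)(7 12 11)|=6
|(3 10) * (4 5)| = |(3 10)(4 5)| = 2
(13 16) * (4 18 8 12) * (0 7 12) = (0 7 12 4 18 8)(13 16) = [7, 1, 2, 3, 18, 5, 6, 12, 0, 9, 10, 11, 4, 16, 14, 15, 13, 17, 8]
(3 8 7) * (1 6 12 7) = (1 6 12 7 3 8) = [0, 6, 2, 8, 4, 5, 12, 3, 1, 9, 10, 11, 7]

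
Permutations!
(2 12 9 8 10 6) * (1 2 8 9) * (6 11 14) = (1 2 12)(6 8 10 11 14) = [0, 2, 12, 3, 4, 5, 8, 7, 10, 9, 11, 14, 1, 13, 6]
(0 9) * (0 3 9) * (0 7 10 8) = (0 7 10 8)(3 9) = [7, 1, 2, 9, 4, 5, 6, 10, 0, 3, 8]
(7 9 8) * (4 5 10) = (4 5 10)(7 9 8) = [0, 1, 2, 3, 5, 10, 6, 9, 7, 8, 4]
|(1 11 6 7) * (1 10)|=|(1 11 6 7 10)|=5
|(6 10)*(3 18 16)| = |(3 18 16)(6 10)| = 6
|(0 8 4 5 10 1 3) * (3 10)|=|(0 8 4 5 3)(1 10)|=10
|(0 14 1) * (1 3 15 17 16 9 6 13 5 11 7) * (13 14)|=|(0 13 5 11 7 1)(3 15 17 16 9 6 14)|=42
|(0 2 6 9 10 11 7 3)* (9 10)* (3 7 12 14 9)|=9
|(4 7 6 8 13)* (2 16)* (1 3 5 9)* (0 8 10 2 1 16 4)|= |(0 8 13)(1 3 5 9 16)(2 4 7 6 10)|= 15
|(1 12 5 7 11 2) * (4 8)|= |(1 12 5 7 11 2)(4 8)|= 6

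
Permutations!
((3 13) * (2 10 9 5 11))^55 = (3 13) = [0, 1, 2, 13, 4, 5, 6, 7, 8, 9, 10, 11, 12, 3]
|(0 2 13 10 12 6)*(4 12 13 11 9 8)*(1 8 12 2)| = 18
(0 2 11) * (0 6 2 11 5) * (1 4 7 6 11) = [1, 4, 5, 3, 7, 0, 2, 6, 8, 9, 10, 11] = (11)(0 1 4 7 6 2 5)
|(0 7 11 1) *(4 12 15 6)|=4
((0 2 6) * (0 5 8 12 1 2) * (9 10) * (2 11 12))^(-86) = (1 11 12)(2 5)(6 8) = [0, 11, 5, 3, 4, 2, 8, 7, 6, 9, 10, 12, 1]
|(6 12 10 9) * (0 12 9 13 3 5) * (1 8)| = |(0 12 10 13 3 5)(1 8)(6 9)| = 6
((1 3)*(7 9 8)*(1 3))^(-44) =[0, 1, 2, 3, 4, 5, 6, 9, 7, 8] =(7 9 8)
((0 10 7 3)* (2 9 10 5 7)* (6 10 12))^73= (0 5 7 3)(2 6 9 10 12)= [5, 1, 6, 0, 4, 7, 9, 3, 8, 10, 12, 11, 2]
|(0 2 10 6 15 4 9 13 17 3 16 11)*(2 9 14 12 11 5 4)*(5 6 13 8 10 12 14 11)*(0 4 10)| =30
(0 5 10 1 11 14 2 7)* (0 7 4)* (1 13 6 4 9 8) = (0 5 10 13 6 4)(1 11 14 2 9 8) = [5, 11, 9, 3, 0, 10, 4, 7, 1, 8, 13, 14, 12, 6, 2]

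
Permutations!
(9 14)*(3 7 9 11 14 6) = [0, 1, 2, 7, 4, 5, 3, 9, 8, 6, 10, 14, 12, 13, 11] = (3 7 9 6)(11 14)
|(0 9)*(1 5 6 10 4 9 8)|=|(0 8 1 5 6 10 4 9)|=8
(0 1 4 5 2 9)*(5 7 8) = [1, 4, 9, 3, 7, 2, 6, 8, 5, 0] = (0 1 4 7 8 5 2 9)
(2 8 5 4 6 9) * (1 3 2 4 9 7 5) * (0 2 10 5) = [2, 3, 8, 10, 6, 9, 7, 0, 1, 4, 5] = (0 2 8 1 3 10 5 9 4 6 7)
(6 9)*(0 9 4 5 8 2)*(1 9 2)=[2, 9, 0, 3, 5, 8, 4, 7, 1, 6]=(0 2)(1 9 6 4 5 8)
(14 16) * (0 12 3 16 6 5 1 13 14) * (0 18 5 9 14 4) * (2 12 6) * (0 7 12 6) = (1 13 4 7 12 3 16 18 5)(2 6 9 14) = [0, 13, 6, 16, 7, 1, 9, 12, 8, 14, 10, 11, 3, 4, 2, 15, 18, 17, 5]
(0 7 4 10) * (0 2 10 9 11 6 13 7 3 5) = [3, 1, 10, 5, 9, 0, 13, 4, 8, 11, 2, 6, 12, 7] = (0 3 5)(2 10)(4 9 11 6 13 7)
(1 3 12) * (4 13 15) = (1 3 12)(4 13 15) = [0, 3, 2, 12, 13, 5, 6, 7, 8, 9, 10, 11, 1, 15, 14, 4]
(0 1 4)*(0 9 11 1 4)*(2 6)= (0 4 9 11 1)(2 6)= [4, 0, 6, 3, 9, 5, 2, 7, 8, 11, 10, 1]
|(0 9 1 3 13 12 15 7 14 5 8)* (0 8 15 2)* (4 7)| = |(0 9 1 3 13 12 2)(4 7 14 5 15)| = 35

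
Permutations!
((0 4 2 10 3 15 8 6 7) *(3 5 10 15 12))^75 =(0 6 15 4 7 8 2)(3 12)(5 10) =[6, 1, 0, 12, 7, 10, 15, 8, 2, 9, 5, 11, 3, 13, 14, 4]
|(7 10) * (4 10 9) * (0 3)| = |(0 3)(4 10 7 9)| = 4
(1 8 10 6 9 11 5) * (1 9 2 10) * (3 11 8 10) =(1 10 6 2 3 11 5 9 8) =[0, 10, 3, 11, 4, 9, 2, 7, 1, 8, 6, 5]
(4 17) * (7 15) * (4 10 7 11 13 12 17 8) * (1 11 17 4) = [0, 11, 2, 3, 8, 5, 6, 15, 1, 9, 7, 13, 4, 12, 14, 17, 16, 10] = (1 11 13 12 4 8)(7 15 17 10)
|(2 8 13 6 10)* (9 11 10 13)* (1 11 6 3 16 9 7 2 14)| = 60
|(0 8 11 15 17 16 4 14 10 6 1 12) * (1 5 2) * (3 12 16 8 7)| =|(0 7 3 12)(1 16 4 14 10 6 5 2)(8 11 15 17)| =8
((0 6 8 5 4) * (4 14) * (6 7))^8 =(0 7 6 8 5 14 4) =[7, 1, 2, 3, 0, 14, 8, 6, 5, 9, 10, 11, 12, 13, 4]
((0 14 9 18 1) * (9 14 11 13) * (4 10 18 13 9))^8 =(18) =[0, 1, 2, 3, 4, 5, 6, 7, 8, 9, 10, 11, 12, 13, 14, 15, 16, 17, 18]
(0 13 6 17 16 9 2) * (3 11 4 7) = (0 13 6 17 16 9 2)(3 11 4 7) = [13, 1, 0, 11, 7, 5, 17, 3, 8, 2, 10, 4, 12, 6, 14, 15, 9, 16]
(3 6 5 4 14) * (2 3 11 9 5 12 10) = (2 3 6 12 10)(4 14 11 9 5) = [0, 1, 3, 6, 14, 4, 12, 7, 8, 5, 2, 9, 10, 13, 11]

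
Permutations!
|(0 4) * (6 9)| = 2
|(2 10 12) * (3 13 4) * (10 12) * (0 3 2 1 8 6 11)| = |(0 3 13 4 2 12 1 8 6 11)| = 10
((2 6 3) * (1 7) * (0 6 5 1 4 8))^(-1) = (0 8 4 7 1 5 2 3 6) = [8, 5, 3, 6, 7, 2, 0, 1, 4]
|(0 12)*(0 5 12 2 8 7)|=4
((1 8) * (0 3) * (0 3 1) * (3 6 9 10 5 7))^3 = (3 10)(5 6)(7 9) = [0, 1, 2, 10, 4, 6, 5, 9, 8, 7, 3]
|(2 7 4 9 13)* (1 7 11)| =7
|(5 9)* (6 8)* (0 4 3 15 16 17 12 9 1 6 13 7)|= |(0 4 3 15 16 17 12 9 5 1 6 8 13 7)|= 14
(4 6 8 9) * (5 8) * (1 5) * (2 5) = [0, 2, 5, 3, 6, 8, 1, 7, 9, 4] = (1 2 5 8 9 4 6)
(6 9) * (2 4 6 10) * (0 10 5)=(0 10 2 4 6 9 5)=[10, 1, 4, 3, 6, 0, 9, 7, 8, 5, 2]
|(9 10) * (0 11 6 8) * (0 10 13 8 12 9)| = |(0 11 6 12 9 13 8 10)| = 8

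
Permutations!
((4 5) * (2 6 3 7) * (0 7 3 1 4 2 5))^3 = [2, 7, 4, 3, 5, 1, 0, 6] = (0 2 4 5 1 7 6)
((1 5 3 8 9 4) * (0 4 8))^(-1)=(0 3 5 1 4)(8 9)=[3, 4, 2, 5, 0, 1, 6, 7, 9, 8]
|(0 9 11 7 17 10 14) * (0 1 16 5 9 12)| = |(0 12)(1 16 5 9 11 7 17 10 14)| = 18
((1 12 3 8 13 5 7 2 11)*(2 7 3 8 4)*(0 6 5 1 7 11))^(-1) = (0 2 4 3 5 6)(1 13 8 12)(7 11) = [2, 13, 4, 5, 3, 6, 0, 11, 12, 9, 10, 7, 1, 8]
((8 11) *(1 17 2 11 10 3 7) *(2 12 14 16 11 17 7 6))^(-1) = [0, 7, 6, 10, 4, 5, 3, 1, 11, 9, 8, 16, 17, 13, 12, 15, 14, 2] = (1 7)(2 6 3 10 8 11 16 14 12 17)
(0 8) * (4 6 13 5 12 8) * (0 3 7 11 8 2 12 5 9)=(0 4 6 13 9)(2 12)(3 7 11 8)=[4, 1, 12, 7, 6, 5, 13, 11, 3, 0, 10, 8, 2, 9]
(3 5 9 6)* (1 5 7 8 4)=(1 5 9 6 3 7 8 4)=[0, 5, 2, 7, 1, 9, 3, 8, 4, 6]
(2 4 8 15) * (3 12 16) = (2 4 8 15)(3 12 16) = [0, 1, 4, 12, 8, 5, 6, 7, 15, 9, 10, 11, 16, 13, 14, 2, 3]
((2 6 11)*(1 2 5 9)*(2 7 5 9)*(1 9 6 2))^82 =(11)(1 7 5) =[0, 7, 2, 3, 4, 1, 6, 5, 8, 9, 10, 11]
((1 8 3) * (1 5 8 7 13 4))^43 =(1 4 13 7)(3 5 8) =[0, 4, 2, 5, 13, 8, 6, 1, 3, 9, 10, 11, 12, 7]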